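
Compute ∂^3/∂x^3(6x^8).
2016 x^{5}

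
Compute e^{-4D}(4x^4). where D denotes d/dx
4 x^{4} - 64 x^{3} + 384 x^{2} - 1024 x + 1024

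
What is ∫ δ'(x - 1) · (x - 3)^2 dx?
4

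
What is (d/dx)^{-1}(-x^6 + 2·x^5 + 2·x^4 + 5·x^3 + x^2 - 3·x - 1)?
- \frac{x^{7}}{7} + \frac{x^{6}}{3} + \frac{2 x^{5}}{5} + \frac{5 x^{4}}{4} + \frac{x^{3}}{3} - \frac{3 x^{2}}{2} - x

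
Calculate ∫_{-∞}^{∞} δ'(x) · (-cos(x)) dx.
0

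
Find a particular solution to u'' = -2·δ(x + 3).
-|x + 3|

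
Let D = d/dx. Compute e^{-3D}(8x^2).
8 x^{2} - 48 x + 72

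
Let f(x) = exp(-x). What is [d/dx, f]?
- e^{- x}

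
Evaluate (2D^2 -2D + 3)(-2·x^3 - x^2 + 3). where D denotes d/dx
- 6 x^{3} + 9 x^{2} - 20 x + 5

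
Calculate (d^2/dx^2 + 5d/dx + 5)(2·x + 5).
10 x + 35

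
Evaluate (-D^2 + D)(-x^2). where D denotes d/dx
2 - 2 x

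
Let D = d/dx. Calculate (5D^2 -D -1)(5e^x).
15 e^{x}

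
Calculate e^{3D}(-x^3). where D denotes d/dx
- x^{3} - 9 x^{2} - 27 x - 27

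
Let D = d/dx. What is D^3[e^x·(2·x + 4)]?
2 \left(x + 5\right) e^{x}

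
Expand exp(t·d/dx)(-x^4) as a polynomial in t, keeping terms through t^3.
x \left(- 4 t^{3} - 6 t^{2} x - 4 t x^{2} - x^{3}\right)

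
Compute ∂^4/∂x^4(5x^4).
120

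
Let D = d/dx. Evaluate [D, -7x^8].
- 56 x^{7}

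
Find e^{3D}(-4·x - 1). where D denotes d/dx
- 4 x - 13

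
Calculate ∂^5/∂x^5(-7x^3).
0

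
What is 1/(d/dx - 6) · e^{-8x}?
- \frac{e^{- 8 x}}{14}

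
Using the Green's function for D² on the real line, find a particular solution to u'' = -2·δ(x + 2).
-|x + 2|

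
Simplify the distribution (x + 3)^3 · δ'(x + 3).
0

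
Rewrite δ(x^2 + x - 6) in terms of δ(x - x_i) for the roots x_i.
\frac{\delta(x - 2) + \delta(x + 3)}{5}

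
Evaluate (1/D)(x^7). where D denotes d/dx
\frac{x^{8}}{8}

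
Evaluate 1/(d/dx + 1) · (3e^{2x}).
e^{2 x}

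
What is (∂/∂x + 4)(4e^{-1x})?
12 e^{- x}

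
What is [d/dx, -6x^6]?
- 36 x^{5}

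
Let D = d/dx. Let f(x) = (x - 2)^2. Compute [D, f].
2 x - 4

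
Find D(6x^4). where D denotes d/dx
24 x^{3}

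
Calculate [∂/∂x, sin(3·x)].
3 \cos{\left(3 x \right)}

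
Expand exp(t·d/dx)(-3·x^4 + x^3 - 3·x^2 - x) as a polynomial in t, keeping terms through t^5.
- 3 t^{4} - t^{3} \left(12 x - 1\right) - 3 t^{2} \left(6 x^{2} - x + 1\right) - t \left(12 x^{3} - 3 x^{2} + 6 x + 1\right) - 3 x^{4} + x^{3} - 3 x^{2} - x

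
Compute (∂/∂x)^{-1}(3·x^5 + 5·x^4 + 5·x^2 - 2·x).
\frac{x^{6}}{2} + x^{5} + \frac{5 x^{3}}{3} - x^{2}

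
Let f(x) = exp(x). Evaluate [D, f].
e^{x}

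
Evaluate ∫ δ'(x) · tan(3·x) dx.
-3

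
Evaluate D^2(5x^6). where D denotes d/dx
150 x^{4}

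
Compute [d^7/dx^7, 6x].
42\frac{d^{6}}{dx^{6}}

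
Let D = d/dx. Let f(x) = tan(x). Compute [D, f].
\frac{1}{\cos^{2}{\left(x \right)}}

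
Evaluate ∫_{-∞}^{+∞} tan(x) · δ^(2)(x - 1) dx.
2 \tan{\left(1 \right)} + 2 \tan^{3}{\left(1 \right)}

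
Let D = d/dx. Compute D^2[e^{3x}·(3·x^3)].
9 x \left(3 x^{2} + 6 x + 2\right) e^{3 x}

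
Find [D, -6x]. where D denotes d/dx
-6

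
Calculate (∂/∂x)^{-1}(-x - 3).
- \frac{x^{2}}{2} - 3 x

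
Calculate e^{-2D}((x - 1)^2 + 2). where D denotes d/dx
x^{2} - 6 x + 11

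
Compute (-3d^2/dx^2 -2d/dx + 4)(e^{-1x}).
3 e^{- x}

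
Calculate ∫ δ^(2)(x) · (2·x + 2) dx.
0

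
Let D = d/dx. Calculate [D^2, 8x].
16D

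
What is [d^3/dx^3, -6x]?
-18\frac{d^{2}}{dx^{2}}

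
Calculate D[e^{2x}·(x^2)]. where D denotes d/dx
2 x \left(x + 1\right) e^{2 x}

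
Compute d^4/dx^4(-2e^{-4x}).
- 512 e^{- 4 x}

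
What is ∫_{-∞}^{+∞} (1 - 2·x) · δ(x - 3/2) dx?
-2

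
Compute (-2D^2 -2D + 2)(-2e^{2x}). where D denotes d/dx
20 e^{2 x}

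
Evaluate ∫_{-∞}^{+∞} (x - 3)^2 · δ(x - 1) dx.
4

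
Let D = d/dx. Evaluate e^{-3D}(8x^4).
8 x^{4} - 96 x^{3} + 432 x^{2} - 864 x + 648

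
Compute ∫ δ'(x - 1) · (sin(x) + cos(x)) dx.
- \cos{\left(1 \right)} + \sin{\left(1 \right)}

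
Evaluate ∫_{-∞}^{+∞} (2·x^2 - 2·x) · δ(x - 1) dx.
0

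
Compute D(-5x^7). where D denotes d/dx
- 35 x^{6}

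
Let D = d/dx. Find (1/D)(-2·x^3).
- \frac{x^{4}}{2}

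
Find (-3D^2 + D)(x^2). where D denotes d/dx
2 x - 6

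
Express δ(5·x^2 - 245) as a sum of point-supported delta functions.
\frac{\delta(x - 7) + \delta(x + 7)}{70}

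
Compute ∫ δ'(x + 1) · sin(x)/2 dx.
- \frac{\cos{\left(1 \right)}}{2}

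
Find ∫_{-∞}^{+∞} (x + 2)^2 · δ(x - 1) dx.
9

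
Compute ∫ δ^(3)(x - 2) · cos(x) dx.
- \sin{\left(2 \right)}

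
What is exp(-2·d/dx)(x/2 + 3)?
\frac{x}{2} + 2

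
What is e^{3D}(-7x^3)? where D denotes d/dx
- 7 x^{3} - 63 x^{2} - 189 x - 189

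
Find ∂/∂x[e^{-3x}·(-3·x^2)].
3 x \left(3 x - 2\right) e^{- 3 x}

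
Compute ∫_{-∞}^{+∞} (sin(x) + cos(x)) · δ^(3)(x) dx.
1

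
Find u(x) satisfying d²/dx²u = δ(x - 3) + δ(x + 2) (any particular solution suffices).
\frac{|x - 3|}{2} + \frac{|x + 2|}{2}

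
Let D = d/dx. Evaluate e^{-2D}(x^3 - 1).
x^{3} - 6 x^{2} + 12 x - 9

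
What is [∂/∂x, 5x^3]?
15 x^{2}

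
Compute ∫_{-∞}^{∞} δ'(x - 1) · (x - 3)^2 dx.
4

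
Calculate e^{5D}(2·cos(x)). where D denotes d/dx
2 \cos{\left(x + 5 \right)}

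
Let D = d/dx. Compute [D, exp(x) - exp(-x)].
2 \cosh{\left(x \right)}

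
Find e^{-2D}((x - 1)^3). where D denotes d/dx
x^{3} - 9 x^{2} + 27 x - 27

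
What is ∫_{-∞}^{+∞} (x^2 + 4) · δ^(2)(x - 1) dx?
2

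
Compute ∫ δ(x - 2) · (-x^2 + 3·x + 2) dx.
4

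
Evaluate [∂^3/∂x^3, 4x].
12\frac{d^{2}}{dx^{2}}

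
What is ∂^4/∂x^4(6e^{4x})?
1536 e^{4 x}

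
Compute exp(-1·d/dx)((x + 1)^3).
x^{3}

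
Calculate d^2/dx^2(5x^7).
210 x^{5}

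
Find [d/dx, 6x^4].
24 x^{3}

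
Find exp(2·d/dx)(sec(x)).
\sec{\left(x + 2 \right)}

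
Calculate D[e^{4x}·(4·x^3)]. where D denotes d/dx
x^{2} \left(16 x + 12\right) e^{4 x}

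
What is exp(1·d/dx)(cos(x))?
\cos{\left(x + 1 \right)}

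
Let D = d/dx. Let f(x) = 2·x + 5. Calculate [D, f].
2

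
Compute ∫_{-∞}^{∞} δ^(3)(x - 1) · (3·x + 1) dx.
0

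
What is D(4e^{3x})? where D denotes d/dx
12 e^{3 x}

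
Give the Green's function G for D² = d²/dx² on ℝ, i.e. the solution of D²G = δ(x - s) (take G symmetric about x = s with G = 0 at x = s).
\frac{|x - s|}{2}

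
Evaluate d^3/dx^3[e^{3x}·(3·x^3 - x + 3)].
\left(81 x^{3} + 243 x^{2} + 135 x + 72\right) e^{3 x}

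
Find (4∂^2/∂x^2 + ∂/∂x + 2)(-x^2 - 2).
- 2 x^{2} - 2 x - 12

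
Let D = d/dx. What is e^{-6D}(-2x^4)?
- 2 x^{4} + 48 x^{3} - 432 x^{2} + 1728 x - 2592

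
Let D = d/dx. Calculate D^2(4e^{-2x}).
16 e^{- 2 x}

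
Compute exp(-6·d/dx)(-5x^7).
- 5 x^{7} + 210 x^{6} - 3780 x^{5} + 37800 x^{4} - 226800 x^{3} + 816480 x^{2} - 1632960 x + 1399680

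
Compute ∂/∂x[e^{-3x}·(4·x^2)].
4 x \left(2 - 3 x\right) e^{- 3 x}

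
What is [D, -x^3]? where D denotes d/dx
- 3 x^{2}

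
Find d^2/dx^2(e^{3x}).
9 e^{3 x}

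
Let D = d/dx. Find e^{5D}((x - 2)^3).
x^{3} + 9 x^{2} + 27 x + 27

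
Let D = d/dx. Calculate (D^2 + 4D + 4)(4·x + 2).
16 x + 24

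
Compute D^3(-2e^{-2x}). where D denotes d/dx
16 e^{- 2 x}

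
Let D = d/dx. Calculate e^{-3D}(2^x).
2^{x - 3}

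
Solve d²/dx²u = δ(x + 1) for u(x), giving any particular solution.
\frac{|x + 1|}{2}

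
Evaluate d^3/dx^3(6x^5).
360 x^{2}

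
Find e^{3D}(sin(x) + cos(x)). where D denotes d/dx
\sqrt{2} \sin{\left(x + \frac{\pi}{4} + 3 \right)}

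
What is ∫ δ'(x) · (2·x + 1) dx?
-2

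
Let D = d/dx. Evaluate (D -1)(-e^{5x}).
- 4 e^{5 x}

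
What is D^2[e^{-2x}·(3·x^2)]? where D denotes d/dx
6 \left(2 x^{2} - 4 x + 1\right) e^{- 2 x}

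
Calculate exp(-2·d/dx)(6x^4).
6 x^{4} - 48 x^{3} + 144 x^{2} - 192 x + 96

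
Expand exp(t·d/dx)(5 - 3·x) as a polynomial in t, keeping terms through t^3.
- 3 t - 3 x + 5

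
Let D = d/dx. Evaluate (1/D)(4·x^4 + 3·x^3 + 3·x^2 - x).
\frac{4 x^{5}}{5} + \frac{3 x^{4}}{4} + x^{3} - \frac{x^{2}}{2}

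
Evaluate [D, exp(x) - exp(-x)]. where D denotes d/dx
2 \cosh{\left(x \right)}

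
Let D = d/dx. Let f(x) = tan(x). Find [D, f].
\frac{1}{\cos^{2}{\left(x \right)}}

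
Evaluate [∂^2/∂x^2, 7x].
14\frac{d}{dx}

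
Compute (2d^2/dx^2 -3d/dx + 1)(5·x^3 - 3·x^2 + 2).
5 x^{3} - 48 x^{2} + 78 x - 10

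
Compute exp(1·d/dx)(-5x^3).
- 5 x^{3} - 15 x^{2} - 15 x - 5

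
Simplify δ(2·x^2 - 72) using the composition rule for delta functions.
\frac{\delta(x - 6) + \delta(x + 6)}{24}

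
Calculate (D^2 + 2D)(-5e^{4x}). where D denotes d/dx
- 120 e^{4 x}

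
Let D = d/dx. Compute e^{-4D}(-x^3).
- x^{3} + 12 x^{2} - 48 x + 64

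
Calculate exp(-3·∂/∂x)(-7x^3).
- 7 x^{3} + 63 x^{2} - 189 x + 189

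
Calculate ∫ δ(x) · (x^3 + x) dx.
0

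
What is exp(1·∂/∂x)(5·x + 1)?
5 x + 6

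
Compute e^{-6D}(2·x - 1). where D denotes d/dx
2 x - 13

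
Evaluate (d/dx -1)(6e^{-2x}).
- 18 e^{- 2 x}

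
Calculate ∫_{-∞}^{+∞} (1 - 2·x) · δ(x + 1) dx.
3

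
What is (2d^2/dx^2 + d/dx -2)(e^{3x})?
19 e^{3 x}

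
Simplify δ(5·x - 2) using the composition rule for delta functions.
\frac{\delta(x - 2/5)}{5}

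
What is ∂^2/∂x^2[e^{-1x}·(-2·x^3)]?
2 x \left(- x^{2} + 6 x - 6\right) e^{- x}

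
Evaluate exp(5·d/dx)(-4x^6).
- 4 x^{6} - 120 x^{5} - 1500 x^{4} - 10000 x^{3} - 37500 x^{2} - 75000 x - 62500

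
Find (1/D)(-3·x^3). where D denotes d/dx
- \frac{3 x^{4}}{4}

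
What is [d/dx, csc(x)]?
- \cot{\left(x \right)} \csc{\left(x \right)}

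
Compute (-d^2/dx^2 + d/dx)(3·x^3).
9 x \left(x - 2\right)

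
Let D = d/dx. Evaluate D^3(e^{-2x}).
- 8 e^{- 2 x}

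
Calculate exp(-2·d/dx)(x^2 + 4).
x^{2} - 4 x + 8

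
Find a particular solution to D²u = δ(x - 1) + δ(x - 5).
\frac{|x - 1|}{2} + \frac{|x - 5|}{2}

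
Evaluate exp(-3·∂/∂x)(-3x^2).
- 3 x^{2} + 18 x - 27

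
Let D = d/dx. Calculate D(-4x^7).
- 28 x^{6}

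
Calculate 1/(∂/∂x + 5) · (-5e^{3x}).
- \frac{5 e^{3 x}}{8}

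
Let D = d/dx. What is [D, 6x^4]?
24 x^{3}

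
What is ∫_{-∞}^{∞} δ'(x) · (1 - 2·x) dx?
2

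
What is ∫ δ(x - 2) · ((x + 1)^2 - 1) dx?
8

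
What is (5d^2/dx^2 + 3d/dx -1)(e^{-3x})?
35 e^{- 3 x}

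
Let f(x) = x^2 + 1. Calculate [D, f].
2 x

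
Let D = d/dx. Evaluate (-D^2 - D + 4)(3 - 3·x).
15 - 12 x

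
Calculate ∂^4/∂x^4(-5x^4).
-120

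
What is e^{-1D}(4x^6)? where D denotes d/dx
4 x^{6} - 24 x^{5} + 60 x^{4} - 80 x^{3} + 60 x^{2} - 24 x + 4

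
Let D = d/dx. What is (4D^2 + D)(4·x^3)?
12 x \left(x + 8\right)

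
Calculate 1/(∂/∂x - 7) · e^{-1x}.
- \frac{e^{- x}}{8}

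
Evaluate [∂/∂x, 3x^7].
21 x^{6}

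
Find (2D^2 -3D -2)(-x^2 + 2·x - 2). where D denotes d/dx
2 x^{2} + 2 x - 6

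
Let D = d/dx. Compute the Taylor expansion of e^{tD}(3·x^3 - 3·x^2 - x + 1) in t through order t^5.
3 t^{3} + t^{2} \left(9 x - 3\right) - t \left(- 9 x^{2} + 6 x + 1\right) + 3 x^{3} - 3 x^{2} - x + 1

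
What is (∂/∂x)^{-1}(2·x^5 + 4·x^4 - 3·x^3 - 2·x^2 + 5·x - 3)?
\frac{x^{6}}{3} + \frac{4 x^{5}}{5} - \frac{3 x^{4}}{4} - \frac{2 x^{3}}{3} + \frac{5 x^{2}}{2} - 3 x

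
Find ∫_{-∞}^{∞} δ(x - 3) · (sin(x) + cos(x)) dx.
\cos{\left(3 \right)} + \sin{\left(3 \right)}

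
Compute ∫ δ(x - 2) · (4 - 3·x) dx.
-2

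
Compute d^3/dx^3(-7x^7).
- 1470 x^{4}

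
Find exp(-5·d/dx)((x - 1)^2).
x^{2} - 12 x + 36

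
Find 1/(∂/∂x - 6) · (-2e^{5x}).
2 e^{5 x}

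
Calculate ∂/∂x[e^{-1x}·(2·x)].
2 \left(1 - x\right) e^{- x}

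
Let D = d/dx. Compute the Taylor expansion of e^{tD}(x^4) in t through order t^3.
x \left(4 t^{3} + 6 t^{2} x + 4 t x^{2} + x^{3}\right)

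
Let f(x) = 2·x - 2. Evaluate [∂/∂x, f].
2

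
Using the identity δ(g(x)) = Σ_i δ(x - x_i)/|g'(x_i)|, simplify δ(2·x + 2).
\frac{\delta(x + 1)}{2}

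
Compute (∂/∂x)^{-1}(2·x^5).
\frac{x^{6}}{3}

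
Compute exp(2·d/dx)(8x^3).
8 x^{3} + 48 x^{2} + 96 x + 64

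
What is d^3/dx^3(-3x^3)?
-18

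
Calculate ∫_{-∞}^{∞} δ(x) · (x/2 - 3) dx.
-3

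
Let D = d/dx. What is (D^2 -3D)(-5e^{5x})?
- 50 e^{5 x}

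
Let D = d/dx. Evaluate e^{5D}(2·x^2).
2 x^{2} + 20 x + 50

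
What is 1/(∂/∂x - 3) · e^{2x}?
- e^{2 x}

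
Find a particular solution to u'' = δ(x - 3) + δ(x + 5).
\frac{|x - 3|}{2} + \frac{|x + 5|}{2}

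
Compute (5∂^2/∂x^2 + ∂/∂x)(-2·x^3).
6 x \left(- x - 10\right)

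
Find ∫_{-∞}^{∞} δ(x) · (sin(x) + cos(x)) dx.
1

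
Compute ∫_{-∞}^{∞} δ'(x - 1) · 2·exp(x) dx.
- 2 e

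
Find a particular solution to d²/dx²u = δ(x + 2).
\frac{|x + 2|}{2}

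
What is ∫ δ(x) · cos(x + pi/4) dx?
\frac{\sqrt{2}}{2}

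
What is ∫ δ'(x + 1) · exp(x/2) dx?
- \frac{1}{2 e^{\frac{1}{2}}}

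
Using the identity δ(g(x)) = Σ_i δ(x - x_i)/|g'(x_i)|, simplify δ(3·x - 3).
\frac{\delta(x - 1)}{3}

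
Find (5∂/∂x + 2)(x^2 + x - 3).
2 x^{2} + 12 x - 1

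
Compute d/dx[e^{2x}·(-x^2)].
2 x \left(- x - 1\right) e^{2 x}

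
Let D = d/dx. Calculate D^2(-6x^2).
-12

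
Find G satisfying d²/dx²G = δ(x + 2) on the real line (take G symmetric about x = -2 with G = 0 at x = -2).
\frac{|x + 2|}{2}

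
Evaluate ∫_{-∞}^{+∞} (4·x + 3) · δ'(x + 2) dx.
-4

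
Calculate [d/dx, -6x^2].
- 12 x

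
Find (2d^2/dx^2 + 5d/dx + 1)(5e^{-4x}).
65 e^{- 4 x}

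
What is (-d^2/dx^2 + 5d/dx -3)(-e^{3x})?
- 3 e^{3 x}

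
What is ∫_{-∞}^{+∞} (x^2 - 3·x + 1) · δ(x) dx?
1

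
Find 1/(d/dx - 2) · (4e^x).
- 4 e^{x}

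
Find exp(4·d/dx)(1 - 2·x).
- 2 x - 7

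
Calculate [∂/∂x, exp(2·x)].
2 e^{2 x}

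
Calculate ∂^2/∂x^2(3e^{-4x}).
48 e^{- 4 x}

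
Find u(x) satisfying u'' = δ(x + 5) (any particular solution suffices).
\frac{|x + 5|}{2}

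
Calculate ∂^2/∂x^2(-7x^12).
- 924 x^{10}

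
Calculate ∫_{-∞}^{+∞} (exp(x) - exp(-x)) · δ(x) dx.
0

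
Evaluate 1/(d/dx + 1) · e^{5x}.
\frac{e^{5 x}}{6}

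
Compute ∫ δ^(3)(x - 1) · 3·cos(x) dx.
- 3 \sin{\left(1 \right)}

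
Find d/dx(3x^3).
9 x^{2}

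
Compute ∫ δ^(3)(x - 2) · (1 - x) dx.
0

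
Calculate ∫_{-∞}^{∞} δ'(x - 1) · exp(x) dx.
- e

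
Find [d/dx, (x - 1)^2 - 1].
2 x - 2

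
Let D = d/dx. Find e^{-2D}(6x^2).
6 x^{2} - 24 x + 24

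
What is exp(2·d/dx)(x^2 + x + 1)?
x^{2} + 5 x + 7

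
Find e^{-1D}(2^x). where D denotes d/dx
2^{x - 1}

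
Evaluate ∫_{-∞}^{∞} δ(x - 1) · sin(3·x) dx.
\sin{\left(3 \right)}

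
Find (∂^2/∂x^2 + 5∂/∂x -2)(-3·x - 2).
6 x - 11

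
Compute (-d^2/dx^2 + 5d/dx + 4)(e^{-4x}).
- 32 e^{- 4 x}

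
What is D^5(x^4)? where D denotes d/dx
0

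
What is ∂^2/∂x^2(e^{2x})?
4 e^{2 x}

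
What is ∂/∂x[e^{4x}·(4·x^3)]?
x^{2} \left(16 x + 12\right) e^{4 x}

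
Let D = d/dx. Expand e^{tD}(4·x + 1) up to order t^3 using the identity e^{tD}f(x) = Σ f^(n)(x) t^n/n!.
4 t + 4 x + 1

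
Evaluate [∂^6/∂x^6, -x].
-6\frac{d^{5}}{dx^{5}}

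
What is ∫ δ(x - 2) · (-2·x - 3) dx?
-7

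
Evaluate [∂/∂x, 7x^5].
35 x^{4}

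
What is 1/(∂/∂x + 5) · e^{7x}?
\frac{e^{7 x}}{12}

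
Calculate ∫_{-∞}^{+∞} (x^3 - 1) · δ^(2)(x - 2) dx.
12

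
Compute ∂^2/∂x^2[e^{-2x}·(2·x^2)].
4 \left(2 x^{2} - 4 x + 1\right) e^{- 2 x}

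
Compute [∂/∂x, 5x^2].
10 x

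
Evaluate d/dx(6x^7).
42 x^{6}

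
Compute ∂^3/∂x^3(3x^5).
180 x^{2}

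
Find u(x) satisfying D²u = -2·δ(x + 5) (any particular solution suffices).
-|x + 5|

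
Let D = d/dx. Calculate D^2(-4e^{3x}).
- 36 e^{3 x}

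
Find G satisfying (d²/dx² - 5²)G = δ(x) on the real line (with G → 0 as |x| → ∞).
-\frac{e^{-5|x|}}{10}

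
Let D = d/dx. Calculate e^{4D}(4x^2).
4 x^{2} + 32 x + 64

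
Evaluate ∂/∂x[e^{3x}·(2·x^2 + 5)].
\left(6 x^{2} + 4 x + 15\right) e^{3 x}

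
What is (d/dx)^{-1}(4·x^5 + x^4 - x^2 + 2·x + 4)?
\frac{2 x^{6}}{3} + \frac{x^{5}}{5} - \frac{x^{3}}{3} + x^{2} + 4 x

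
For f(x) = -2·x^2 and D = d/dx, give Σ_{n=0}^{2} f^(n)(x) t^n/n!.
- 2 t^{2} - 4 t x - 2 x^{2}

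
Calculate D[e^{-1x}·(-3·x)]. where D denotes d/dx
3 \left(x - 1\right) e^{- x}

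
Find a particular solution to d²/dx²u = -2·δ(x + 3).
-|x + 3|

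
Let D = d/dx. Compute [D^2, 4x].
8D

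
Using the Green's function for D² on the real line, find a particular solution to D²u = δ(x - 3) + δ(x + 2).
\frac{|x - 3|}{2} + \frac{|x + 2|}{2}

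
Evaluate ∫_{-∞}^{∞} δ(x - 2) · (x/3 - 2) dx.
- \frac{4}{3}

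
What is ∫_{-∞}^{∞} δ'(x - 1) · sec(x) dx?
- \tan{\left(1 \right)} \sec{\left(1 \right)}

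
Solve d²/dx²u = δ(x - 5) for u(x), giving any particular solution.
\frac{|x - 5|}{2}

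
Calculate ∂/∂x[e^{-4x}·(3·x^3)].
x^{2} \left(9 - 12 x\right) e^{- 4 x}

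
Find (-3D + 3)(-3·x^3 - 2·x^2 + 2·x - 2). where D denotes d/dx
- 9 x^{3} + 21 x^{2} + 18 x - 12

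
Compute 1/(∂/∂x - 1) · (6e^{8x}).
\frac{6 e^{8 x}}{7}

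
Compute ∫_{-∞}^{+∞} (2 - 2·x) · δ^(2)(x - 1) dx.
0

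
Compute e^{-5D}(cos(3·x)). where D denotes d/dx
\cos{\left(3 x - 15 \right)}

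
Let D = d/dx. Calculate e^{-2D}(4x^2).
4 x^{2} - 16 x + 16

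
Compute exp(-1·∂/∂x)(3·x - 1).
3 x - 4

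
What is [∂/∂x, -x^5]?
- 5 x^{4}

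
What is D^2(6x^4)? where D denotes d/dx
72 x^{2}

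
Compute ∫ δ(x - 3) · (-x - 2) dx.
-5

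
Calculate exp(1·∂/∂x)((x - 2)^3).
x^{3} - 3 x^{2} + 3 x - 1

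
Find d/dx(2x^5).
10 x^{4}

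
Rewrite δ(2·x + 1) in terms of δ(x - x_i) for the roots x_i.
\frac{\delta(x + 1/2)}{2}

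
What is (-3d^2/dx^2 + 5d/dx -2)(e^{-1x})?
- 10 e^{- x}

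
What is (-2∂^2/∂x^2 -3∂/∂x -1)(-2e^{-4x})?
42 e^{- 4 x}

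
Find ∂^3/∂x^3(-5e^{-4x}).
320 e^{- 4 x}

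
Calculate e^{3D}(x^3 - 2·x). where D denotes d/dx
x^{3} + 9 x^{2} + 25 x + 21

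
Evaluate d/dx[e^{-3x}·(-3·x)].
3 \left(3 x - 1\right) e^{- 3 x}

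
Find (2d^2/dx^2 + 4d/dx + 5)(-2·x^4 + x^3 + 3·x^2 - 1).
- 10 x^{4} - 27 x^{3} - 21 x^{2} + 36 x + 7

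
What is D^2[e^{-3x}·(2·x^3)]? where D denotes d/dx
6 x \left(3 x^{2} - 6 x + 2\right) e^{- 3 x}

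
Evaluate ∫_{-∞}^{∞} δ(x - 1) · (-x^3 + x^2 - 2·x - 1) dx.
-3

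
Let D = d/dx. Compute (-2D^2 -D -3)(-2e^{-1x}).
8 e^{- x}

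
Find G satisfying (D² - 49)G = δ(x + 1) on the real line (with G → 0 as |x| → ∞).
-\frac{e^{-7|x + 1|}}{14}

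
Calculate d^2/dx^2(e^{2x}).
4 e^{2 x}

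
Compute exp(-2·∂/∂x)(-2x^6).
- 2 x^{6} + 24 x^{5} - 120 x^{4} + 320 x^{3} - 480 x^{2} + 384 x - 128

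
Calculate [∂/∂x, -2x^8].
- 16 x^{7}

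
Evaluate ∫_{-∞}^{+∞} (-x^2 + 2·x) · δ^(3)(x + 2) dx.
0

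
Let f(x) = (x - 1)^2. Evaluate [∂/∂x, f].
2 x - 2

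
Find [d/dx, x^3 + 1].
3 x^{2}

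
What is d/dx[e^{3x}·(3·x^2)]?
3 x \left(3 x + 2\right) e^{3 x}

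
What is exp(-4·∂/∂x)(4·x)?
4 x - 16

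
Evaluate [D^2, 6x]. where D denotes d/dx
12D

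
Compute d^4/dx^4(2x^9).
6048 x^{5}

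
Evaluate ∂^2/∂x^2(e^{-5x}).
25 e^{- 5 x}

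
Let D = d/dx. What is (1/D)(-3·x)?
- \frac{3 x^{2}}{2}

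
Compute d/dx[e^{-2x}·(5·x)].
5 \left(1 - 2 x\right) e^{- 2 x}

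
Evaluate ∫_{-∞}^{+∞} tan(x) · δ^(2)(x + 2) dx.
- \frac{2 \tan{\left(2 \right)}}{\cos^{2}{\left(2 \right)}}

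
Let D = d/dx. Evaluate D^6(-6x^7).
- 30240 x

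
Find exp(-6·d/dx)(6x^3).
6 x^{3} - 108 x^{2} + 648 x - 1296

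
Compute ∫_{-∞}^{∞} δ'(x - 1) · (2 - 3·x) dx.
3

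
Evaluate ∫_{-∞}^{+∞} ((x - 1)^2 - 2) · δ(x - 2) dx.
-1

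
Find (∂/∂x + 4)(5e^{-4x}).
0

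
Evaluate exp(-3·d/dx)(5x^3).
5 x^{3} - 45 x^{2} + 135 x - 135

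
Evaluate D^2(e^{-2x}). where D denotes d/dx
4 e^{- 2 x}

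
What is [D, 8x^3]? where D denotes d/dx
24 x^{2}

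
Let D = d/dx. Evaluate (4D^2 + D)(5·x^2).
10 x + 40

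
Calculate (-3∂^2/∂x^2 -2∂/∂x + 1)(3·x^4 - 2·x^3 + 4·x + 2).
3 x^{4} - 26 x^{3} - 96 x^{2} + 40 x - 6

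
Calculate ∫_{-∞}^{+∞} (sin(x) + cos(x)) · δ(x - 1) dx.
\cos{\left(1 \right)} + \sin{\left(1 \right)}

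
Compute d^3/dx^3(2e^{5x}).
250 e^{5 x}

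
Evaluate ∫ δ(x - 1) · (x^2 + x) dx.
2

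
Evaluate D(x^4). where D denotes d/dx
4 x^{3}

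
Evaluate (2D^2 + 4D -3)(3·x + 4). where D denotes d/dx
- 9 x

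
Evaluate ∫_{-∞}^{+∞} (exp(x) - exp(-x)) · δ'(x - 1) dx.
- 2 \cosh{\left(1 \right)}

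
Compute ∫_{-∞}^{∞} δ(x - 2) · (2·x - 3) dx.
1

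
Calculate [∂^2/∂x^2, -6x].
-12\frac{d}{dx}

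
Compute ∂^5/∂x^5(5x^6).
3600 x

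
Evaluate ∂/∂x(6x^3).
18 x^{2}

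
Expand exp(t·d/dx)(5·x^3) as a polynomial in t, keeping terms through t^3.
5 t^{3} + 15 t^{2} x + 15 t x^{2} + 5 x^{3}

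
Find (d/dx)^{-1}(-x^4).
- \frac{x^{5}}{5}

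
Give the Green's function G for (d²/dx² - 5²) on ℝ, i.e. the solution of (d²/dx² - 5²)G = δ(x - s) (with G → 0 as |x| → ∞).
-\frac{e^{-5|x-s|}}{10}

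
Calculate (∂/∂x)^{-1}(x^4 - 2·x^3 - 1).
\frac{x^{5}}{5} - \frac{x^{4}}{2} - x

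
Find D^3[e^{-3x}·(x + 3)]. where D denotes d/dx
27 \left(- x - 2\right) e^{- 3 x}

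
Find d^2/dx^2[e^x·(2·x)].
2 \left(x + 2\right) e^{x}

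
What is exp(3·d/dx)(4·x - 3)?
4 x + 9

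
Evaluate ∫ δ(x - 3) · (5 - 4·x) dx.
-7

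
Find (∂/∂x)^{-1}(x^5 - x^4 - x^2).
\frac{x^{6}}{6} - \frac{x^{5}}{5} - \frac{x^{3}}{3}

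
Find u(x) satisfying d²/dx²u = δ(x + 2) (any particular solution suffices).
\frac{|x + 2|}{2}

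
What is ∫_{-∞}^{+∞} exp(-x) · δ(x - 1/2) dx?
e^{- \frac{1}{2}}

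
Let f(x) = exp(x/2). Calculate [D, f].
\frac{e^{\frac{x}{2}}}{2}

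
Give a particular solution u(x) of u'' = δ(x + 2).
\frac{|x + 2|}{2}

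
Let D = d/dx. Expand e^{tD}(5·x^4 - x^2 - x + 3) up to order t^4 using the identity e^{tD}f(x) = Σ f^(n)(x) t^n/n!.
5 t^{4} + 20 t^{3} x + t^{2} \left(30 x^{2} - 1\right) - t \left(- 20 x^{3} + 2 x + 1\right) + 5 x^{4} - x^{2} - x + 3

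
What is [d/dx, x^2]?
2 x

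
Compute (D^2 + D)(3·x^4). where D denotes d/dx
12 x^{2} \left(x + 3\right)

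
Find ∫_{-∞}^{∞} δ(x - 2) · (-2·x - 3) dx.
-7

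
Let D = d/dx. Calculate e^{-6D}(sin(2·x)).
\sin{\left(2 x - 12 \right)}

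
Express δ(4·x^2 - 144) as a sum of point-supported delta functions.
\frac{\delta(x - 6) + \delta(x + 6)}{48}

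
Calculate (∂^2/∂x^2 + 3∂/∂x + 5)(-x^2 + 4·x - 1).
- 5 x^{2} + 14 x + 5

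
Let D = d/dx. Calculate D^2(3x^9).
216 x^{7}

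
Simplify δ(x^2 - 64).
\frac{\delta(x - 8) + \delta(x + 8)}{16}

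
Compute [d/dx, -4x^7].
- 28 x^{6}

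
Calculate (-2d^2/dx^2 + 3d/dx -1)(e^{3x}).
- 10 e^{3 x}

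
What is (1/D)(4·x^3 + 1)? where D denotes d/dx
x^{4} + x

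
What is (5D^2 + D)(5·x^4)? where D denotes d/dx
20 x^{2} \left(x + 15\right)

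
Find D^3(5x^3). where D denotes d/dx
30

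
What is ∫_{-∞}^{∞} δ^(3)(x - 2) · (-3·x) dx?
0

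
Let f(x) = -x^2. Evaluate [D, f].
- 2 x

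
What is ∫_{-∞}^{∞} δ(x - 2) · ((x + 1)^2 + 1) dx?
10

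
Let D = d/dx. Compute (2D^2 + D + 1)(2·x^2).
2 x^{2} + 4 x + 8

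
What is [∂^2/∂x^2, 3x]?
6\frac{d}{dx}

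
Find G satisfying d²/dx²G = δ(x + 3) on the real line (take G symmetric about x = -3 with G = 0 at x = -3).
\frac{|x + 3|}{2}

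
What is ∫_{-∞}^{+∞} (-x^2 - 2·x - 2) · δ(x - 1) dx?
-5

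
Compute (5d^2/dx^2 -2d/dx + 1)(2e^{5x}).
232 e^{5 x}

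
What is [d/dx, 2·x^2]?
4 x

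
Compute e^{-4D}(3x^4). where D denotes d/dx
3 x^{4} - 48 x^{3} + 288 x^{2} - 768 x + 768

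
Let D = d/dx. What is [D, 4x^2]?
8 x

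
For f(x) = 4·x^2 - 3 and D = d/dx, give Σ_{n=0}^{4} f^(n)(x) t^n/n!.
4 t^{2} + 8 t x + 4 x^{2} - 3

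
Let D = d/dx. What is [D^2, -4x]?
-8D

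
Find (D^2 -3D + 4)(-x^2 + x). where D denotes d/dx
- 4 x^{2} + 10 x - 5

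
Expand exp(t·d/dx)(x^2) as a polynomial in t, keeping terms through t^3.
t^{2} + 2 t x + x^{2}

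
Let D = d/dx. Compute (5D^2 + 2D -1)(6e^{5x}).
804 e^{5 x}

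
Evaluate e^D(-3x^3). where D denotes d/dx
- 3 x^{3} - 9 x^{2} - 9 x - 3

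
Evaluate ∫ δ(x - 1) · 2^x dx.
2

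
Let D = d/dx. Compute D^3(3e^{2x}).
24 e^{2 x}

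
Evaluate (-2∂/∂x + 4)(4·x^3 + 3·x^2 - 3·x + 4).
16 x^{3} - 12 x^{2} - 24 x + 22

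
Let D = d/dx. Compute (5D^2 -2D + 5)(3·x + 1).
15 x - 1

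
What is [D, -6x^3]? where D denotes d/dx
- 18 x^{2}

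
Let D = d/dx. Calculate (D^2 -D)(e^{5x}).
20 e^{5 x}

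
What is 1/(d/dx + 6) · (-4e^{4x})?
- \frac{2 e^{4 x}}{5}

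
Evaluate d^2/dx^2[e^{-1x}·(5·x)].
5 \left(x - 2\right) e^{- x}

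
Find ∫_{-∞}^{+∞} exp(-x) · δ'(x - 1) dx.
e^{-1}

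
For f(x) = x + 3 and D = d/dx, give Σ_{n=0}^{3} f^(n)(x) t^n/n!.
t + x + 3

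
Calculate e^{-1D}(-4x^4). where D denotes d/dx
- 4 x^{4} + 16 x^{3} - 24 x^{2} + 16 x - 4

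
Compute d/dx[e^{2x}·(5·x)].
\left(10 x + 5\right) e^{2 x}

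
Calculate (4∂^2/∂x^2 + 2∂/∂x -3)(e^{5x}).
107 e^{5 x}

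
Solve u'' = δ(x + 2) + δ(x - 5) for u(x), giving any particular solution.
\frac{|x + 2|}{2} + \frac{|x - 5|}{2}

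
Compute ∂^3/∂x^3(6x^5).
360 x^{2}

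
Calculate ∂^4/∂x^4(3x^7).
2520 x^{3}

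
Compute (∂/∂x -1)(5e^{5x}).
20 e^{5 x}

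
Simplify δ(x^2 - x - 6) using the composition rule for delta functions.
\frac{\delta(x + 2) + \delta(x - 3)}{5}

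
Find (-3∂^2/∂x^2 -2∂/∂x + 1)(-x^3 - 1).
- x^{3} + 6 x^{2} + 18 x - 1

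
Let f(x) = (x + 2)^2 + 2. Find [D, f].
2 x + 4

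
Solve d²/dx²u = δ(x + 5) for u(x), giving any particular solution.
\frac{|x + 5|}{2}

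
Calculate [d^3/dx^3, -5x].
-15\frac{d^{2}}{dx^{2}}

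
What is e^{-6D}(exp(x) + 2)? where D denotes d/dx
e^{x - 6} + 2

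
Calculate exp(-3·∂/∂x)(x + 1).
x - 2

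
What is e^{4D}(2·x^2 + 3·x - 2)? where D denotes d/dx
2 x^{2} + 19 x + 42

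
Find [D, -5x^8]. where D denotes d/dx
- 40 x^{7}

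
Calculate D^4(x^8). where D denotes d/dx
1680 x^{4}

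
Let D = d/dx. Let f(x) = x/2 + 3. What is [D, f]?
\frac{1}{2}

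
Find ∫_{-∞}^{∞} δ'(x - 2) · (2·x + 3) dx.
-2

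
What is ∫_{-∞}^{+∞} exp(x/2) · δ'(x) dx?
- \frac{1}{2}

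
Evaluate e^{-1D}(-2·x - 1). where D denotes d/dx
1 - 2 x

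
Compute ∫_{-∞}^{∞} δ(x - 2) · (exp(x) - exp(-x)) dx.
2 \sinh{\left(2 \right)}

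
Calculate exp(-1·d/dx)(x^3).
x^{3} - 3 x^{2} + 3 x - 1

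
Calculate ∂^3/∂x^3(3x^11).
2970 x^{8}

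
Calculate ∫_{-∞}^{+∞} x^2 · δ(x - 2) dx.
4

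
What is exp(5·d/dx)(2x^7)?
2 x^{7} + 70 x^{6} + 1050 x^{5} + 8750 x^{4} + 43750 x^{3} + 131250 x^{2} + 218750 x + 156250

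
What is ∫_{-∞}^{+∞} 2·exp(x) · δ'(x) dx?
-2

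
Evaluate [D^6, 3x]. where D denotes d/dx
18D^{5}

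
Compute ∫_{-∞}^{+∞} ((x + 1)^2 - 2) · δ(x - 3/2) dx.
\frac{17}{4}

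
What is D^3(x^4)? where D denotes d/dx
24 x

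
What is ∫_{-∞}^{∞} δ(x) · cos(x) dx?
1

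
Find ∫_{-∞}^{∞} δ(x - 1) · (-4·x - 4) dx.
-8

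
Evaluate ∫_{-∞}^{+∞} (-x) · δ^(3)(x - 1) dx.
0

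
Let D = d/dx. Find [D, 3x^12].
36 x^{11}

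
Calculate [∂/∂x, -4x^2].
- 8 x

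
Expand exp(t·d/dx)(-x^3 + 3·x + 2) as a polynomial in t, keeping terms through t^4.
- t^{3} - 3 t^{2} x - 3 t \left(x^{2} - 1\right) - x^{3} + 3 x + 2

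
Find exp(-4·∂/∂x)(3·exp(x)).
3 e^{x - 4}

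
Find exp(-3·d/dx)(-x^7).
- x^{7} + 21 x^{6} - 189 x^{5} + 945 x^{4} - 2835 x^{3} + 5103 x^{2} - 5103 x + 2187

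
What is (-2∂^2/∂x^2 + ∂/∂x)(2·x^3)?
6 x \left(x - 4\right)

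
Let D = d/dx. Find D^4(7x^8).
11760 x^{4}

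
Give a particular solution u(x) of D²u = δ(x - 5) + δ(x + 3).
\frac{|x - 5|}{2} + \frac{|x + 3|}{2}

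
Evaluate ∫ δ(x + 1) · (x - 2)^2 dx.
9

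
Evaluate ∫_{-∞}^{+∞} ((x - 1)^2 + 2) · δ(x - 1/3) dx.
\frac{22}{9}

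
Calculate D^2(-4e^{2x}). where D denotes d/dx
- 16 e^{2 x}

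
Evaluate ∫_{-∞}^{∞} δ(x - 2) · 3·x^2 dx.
12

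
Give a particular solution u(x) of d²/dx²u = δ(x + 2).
\frac{|x + 2|}{2}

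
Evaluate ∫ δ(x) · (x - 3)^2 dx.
9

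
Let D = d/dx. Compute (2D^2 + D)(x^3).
3 x \left(x + 4\right)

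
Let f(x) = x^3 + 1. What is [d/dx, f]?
3 x^{2}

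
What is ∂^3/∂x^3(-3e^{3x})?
- 81 e^{3 x}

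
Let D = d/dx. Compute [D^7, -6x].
-42D^{6}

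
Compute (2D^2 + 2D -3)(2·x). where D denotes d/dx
4 - 6 x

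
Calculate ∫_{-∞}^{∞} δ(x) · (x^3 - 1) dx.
-1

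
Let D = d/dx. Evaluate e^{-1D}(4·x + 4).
4 x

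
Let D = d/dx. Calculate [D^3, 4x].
12D^{2}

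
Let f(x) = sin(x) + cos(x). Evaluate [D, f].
- \sin{\left(x \right)} + \cos{\left(x \right)}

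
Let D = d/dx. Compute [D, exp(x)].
e^{x}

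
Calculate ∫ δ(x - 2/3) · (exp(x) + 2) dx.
e^{\frac{2}{3}} + 2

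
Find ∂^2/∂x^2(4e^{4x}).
64 e^{4 x}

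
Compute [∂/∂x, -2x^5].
- 10 x^{4}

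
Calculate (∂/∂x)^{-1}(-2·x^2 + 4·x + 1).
- \frac{2 x^{3}}{3} + 2 x^{2} + x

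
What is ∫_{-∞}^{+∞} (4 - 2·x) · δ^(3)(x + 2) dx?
0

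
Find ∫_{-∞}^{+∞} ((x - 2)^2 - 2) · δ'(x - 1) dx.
2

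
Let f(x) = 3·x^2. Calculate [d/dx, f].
6 x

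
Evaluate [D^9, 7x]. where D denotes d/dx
63D^{8}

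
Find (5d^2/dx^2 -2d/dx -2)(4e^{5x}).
452 e^{5 x}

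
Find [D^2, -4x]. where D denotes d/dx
-8D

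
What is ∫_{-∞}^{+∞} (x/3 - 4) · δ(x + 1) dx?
- \frac{13}{3}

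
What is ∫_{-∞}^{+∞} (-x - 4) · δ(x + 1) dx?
-3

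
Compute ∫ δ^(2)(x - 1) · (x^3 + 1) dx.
6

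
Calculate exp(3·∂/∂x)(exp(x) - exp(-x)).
2 \sinh{\left(x + 3 \right)}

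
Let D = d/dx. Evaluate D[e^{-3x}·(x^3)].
3 x^{2} \left(1 - x\right) e^{- 3 x}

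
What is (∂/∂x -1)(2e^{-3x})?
- 8 e^{- 3 x}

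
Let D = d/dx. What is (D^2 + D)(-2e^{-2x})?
- 4 e^{- 2 x}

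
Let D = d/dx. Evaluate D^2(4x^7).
168 x^{5}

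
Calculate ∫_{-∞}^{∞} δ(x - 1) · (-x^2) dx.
-1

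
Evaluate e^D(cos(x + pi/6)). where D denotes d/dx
\cos{\left(x + \frac{\pi}{6} + 1 \right)}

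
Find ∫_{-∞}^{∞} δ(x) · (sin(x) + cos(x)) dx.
1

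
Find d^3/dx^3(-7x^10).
- 5040 x^{7}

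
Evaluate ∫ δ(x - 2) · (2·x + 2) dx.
6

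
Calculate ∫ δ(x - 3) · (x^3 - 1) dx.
26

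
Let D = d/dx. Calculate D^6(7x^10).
1058400 x^{4}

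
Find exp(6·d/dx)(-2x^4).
- 2 x^{4} - 48 x^{3} - 432 x^{2} - 1728 x - 2592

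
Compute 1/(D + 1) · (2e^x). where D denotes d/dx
e^{x}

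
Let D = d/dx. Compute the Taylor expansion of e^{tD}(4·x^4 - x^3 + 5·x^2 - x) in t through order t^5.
4 t^{4} + t^{3} \left(16 x - 1\right) + t^{2} \left(24 x^{2} - 3 x + 5\right) + t \left(16 x^{3} - 3 x^{2} + 10 x - 1\right) + 4 x^{4} - x^{3} + 5 x^{2} - x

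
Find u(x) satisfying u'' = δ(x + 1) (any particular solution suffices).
\frac{|x + 1|}{2}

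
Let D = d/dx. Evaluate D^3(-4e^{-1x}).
4 e^{- x}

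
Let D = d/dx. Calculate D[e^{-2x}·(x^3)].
x^{2} \left(3 - 2 x\right) e^{- 2 x}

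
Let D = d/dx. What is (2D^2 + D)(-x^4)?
4 x^{2} \left(- x - 6\right)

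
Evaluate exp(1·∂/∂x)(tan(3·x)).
\tan{\left(3 x + 3 \right)}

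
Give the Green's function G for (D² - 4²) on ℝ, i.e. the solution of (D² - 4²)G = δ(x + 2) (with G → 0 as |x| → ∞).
-\frac{e^{-4|x + 2|}}{8}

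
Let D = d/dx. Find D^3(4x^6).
480 x^{3}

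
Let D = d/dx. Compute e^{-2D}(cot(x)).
\cot{\left(x - 2 \right)}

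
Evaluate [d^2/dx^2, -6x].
-12\frac{d}{dx}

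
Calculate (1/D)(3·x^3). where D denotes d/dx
\frac{3 x^{4}}{4}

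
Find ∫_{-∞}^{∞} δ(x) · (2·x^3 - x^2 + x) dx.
0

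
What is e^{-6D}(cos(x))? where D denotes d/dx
\cos{\left(x - 6 \right)}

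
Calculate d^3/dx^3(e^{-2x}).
- 8 e^{- 2 x}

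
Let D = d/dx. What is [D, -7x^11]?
- 77 x^{10}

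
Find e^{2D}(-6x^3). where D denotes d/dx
- 6 x^{3} - 36 x^{2} - 72 x - 48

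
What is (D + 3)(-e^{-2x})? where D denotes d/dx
- e^{- 2 x}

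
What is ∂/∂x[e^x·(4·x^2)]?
4 x \left(x + 2\right) e^{x}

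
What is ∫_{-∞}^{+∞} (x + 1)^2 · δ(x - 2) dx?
9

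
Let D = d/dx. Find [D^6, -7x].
-42D^{5}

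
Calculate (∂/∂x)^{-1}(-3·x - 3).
- \frac{3 x^{2}}{2} - 3 x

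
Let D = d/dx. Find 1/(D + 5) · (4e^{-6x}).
- 4 e^{- 6 x}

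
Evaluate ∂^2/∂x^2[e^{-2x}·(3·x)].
12 \left(x - 1\right) e^{- 2 x}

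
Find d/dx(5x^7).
35 x^{6}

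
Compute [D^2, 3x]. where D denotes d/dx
6D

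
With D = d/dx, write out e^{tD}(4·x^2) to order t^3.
4 t^{2} + 8 t x + 4 x^{2}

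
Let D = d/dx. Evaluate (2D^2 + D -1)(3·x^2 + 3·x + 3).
- 3 x^{2} + 3 x + 12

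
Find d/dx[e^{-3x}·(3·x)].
3 \left(1 - 3 x\right) e^{- 3 x}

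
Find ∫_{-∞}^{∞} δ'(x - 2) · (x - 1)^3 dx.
-3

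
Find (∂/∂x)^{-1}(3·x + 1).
\frac{3 x^{2}}{2} + x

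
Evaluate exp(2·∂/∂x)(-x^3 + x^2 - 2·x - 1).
- x^{3} - 5 x^{2} - 10 x - 9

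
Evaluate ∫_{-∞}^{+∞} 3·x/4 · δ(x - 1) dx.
\frac{3}{4}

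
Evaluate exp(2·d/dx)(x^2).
x^{2} + 4 x + 4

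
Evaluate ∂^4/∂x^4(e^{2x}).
16 e^{2 x}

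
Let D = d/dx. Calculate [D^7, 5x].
35D^{6}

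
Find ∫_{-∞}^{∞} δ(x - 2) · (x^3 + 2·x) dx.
12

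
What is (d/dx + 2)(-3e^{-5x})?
9 e^{- 5 x}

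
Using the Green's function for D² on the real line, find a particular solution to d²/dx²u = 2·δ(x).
|x|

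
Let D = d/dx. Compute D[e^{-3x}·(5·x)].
5 \left(1 - 3 x\right) e^{- 3 x}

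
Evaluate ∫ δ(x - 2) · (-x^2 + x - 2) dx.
-4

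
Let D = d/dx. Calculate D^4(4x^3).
0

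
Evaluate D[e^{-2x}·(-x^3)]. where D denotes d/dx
x^{2} \left(2 x - 3\right) e^{- 2 x}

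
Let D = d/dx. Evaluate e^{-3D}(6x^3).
6 x^{3} - 54 x^{2} + 162 x - 162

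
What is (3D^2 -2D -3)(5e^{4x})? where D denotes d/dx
185 e^{4 x}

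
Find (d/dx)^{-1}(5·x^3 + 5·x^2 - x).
\frac{5 x^{4}}{4} + \frac{5 x^{3}}{3} - \frac{x^{2}}{2}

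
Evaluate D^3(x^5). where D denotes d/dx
60 x^{2}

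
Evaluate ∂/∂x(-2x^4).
- 8 x^{3}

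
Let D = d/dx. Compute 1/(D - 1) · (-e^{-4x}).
\frac{e^{- 4 x}}{5}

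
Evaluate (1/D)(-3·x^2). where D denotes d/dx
- x^{3}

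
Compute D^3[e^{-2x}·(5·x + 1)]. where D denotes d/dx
4 \left(13 - 10 x\right) e^{- 2 x}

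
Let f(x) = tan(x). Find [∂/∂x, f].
\frac{1}{\cos^{2}{\left(x \right)}}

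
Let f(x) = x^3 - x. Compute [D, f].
3 x^{2} - 1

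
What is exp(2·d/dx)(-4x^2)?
- 4 x^{2} - 16 x - 16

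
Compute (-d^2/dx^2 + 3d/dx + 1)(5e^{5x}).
- 45 e^{5 x}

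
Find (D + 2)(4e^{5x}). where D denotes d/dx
28 e^{5 x}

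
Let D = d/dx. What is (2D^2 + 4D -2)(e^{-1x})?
- 4 e^{- x}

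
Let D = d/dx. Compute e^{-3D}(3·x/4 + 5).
\frac{3 x}{4} + \frac{11}{4}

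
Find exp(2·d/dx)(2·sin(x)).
2 \sin{\left(x + 2 \right)}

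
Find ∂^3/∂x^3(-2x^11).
- 1980 x^{8}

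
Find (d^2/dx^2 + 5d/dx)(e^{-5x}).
0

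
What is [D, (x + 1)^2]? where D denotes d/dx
2 x + 2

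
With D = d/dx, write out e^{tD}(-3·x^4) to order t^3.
3 x \left(- 4 t^{3} - 6 t^{2} x - 4 t x^{2} - x^{3}\right)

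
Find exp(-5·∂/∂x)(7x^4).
7 x^{4} - 140 x^{3} + 1050 x^{2} - 3500 x + 4375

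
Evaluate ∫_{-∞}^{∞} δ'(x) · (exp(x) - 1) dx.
-1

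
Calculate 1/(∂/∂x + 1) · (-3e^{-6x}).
\frac{3 e^{- 6 x}}{5}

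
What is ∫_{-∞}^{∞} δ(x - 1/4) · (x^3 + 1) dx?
\frac{65}{64}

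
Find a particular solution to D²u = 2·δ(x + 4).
|x + 4|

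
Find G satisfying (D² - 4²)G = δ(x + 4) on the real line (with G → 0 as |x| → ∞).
-\frac{e^{-4|x + 4|}}{8}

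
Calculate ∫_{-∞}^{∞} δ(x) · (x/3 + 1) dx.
1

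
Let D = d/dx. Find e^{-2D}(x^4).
x^{4} - 8 x^{3} + 24 x^{2} - 32 x + 16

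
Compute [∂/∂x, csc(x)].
- \cot{\left(x \right)} \csc{\left(x \right)}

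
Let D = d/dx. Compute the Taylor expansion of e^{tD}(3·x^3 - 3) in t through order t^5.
3 t^{3} + 9 t^{2} x + 9 t x^{2} + 3 x^{3} - 3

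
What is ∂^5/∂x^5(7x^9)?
105840 x^{4}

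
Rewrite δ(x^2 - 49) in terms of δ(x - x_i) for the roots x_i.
\frac{\delta(x - 7) + \delta(x + 7)}{14}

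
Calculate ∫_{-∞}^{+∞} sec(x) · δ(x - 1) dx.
\sec{\left(1 \right)}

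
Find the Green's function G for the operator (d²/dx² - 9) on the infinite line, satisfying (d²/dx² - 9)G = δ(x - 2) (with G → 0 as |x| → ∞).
-\frac{e^{-3|x - 2|}}{6}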